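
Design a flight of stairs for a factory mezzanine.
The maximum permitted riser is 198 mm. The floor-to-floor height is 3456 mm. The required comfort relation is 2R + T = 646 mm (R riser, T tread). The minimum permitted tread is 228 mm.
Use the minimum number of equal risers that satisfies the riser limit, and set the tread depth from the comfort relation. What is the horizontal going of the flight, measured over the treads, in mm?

4454 mm

3456 / 198 = 17.45, so 18 risers are needed.
R = 3456 ÷ 18 = 192 mm.
Tread T = 646 − 2 × 192 = 262 mm (≥ 228 mm).
Treads = 18 − 1 = 17; going = 17 × 262 = 4454 mm.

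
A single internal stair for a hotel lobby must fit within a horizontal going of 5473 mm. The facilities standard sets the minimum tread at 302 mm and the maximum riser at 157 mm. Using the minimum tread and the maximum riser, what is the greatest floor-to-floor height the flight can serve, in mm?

Treads that fit: ⌊5473 / 302⌋ = 18.
Risers = treads + 1 = 19.
Maximum height = 19 × 157 = 2983 mm.

2983 mm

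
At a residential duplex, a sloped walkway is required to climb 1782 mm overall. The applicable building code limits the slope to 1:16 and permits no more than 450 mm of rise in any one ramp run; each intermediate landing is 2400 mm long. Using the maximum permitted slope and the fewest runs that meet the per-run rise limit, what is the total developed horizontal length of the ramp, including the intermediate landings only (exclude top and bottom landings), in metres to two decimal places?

35.71 m

1782 / 450 = 3.960 → round up to 4 ramp runs. That means 3 intermediate landings.
Horizontal run for 1782 mm of rise at 1:16 is 1782 × 16 = 28512 mm.
3 intermediate landings contribute 3 × 2400 = 7200 mm.
Developed length = 28512 + 7200 = 35712 mm.
= 35.71 m.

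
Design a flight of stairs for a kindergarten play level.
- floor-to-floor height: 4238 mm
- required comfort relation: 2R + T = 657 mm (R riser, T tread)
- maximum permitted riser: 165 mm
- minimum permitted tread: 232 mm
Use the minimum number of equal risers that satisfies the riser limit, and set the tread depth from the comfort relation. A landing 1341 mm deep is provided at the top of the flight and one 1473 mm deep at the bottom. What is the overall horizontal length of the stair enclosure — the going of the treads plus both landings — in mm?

11089 mm

4238 / 165 = 25.685 → round up to 26 risers.
Riser R = 4238 / 26 = 163 mm, within the 165 mm limit.
From 2R + T = 657: T = 657 − 326 = 331 mm.
Treads = 26 − 1 = 25; going = 25 × 331 = 8275 mm.
Add landings: 8275 + 1341 + 1473 = 11089 mm.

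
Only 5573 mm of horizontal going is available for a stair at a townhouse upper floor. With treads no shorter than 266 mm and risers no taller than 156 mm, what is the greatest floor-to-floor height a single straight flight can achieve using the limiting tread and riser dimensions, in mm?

3276 mm

Treads that fit: ⌊5573 / 266⌋ = 20.
Risers = treads + 1 = 21.
Maximum height = 21 × 156 = 3276 mm.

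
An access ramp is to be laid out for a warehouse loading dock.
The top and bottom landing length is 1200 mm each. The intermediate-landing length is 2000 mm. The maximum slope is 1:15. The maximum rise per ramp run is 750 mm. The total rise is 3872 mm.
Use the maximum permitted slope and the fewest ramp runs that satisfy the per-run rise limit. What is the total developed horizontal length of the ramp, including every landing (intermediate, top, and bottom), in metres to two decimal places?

3872 / 750 = 5.163 → round up to 6 ramp runs. That means 5 intermediate landings.
Ramp run (horizontal) at 1:15: 3872 × 15 = 58080 mm.
Intermediate landings: 5 × 2000 = 10000 mm.
Top and bottom landings: 2 × 1200 = 2400 mm.
Total = 58080 + 10000 + 2400 = 70480 mm.
= 70.48 m.

70.48 m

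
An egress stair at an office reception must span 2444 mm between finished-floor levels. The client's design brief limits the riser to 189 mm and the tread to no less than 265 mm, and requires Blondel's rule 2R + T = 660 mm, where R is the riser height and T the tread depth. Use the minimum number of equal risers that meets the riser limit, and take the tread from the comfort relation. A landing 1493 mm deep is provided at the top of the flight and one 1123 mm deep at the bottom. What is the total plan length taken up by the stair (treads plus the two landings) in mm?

6024 mm

At most 189 each: 2444/189 = 12.93, giving 13 risers.
R = 2444 ÷ 13 = 188 mm.
From 2R + T = 660: T = 660 − 376 = 284 mm.
Treads = 13 − 1 = 12; going = 12 × 284 = 3408 mm.
Add landings: 3408 + 1493 + 1123 = 6024 mm.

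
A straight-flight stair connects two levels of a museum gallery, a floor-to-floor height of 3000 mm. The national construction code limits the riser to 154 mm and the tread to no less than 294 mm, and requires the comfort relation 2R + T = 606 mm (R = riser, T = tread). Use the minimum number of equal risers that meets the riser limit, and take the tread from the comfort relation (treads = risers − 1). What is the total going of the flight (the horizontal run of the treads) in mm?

5814 mm

3000 / 154 = 19.48, so 20 risers are needed.
R = 3000 ÷ 20 = 150 mm.
Tread T = 606 − 2 × 150 = 306 mm (≥ 294 mm).
Treads = 20 − 1 = 19; going = 19 × 306 = 5814 mm.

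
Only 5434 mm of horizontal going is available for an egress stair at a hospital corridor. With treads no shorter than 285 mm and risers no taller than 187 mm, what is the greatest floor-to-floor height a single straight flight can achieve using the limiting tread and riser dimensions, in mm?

3740 mm

5434 / 285 = 19.07, so 19 treads fit.
Risers = treads + 1 = 20.
Maximum height = 20 × 187 = 3740 mm.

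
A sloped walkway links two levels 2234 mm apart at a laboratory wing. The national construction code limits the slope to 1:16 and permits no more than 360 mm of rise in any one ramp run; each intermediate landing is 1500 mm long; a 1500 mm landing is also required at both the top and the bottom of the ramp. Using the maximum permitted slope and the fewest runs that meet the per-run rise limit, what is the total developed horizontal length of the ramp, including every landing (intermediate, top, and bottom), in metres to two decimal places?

47.74 m

At most 360 each: 2234/360 = 6.21, giving 7 ramp runs. That means 6 intermediate landings.
Horizontal run for 2234 mm of rise at 1:16 is 2234 × 16 = 35744 mm.
6 intermediate landings contribute 6 × 1500 = 9000 mm.
Top and bottom landings: 2 × 1500 = 3000 mm.
Total = 35744 + 9000 + 3000 = 47744 mm.
= 47.74 m.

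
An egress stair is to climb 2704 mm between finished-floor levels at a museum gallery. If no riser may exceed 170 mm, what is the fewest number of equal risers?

At most 170 each: 2704/170 = 15.91, giving 16 risers.

16 risers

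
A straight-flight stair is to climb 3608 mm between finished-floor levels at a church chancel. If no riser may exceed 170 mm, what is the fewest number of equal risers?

22 risers

3608 / 170 = 21.22, so 22 risers are needed.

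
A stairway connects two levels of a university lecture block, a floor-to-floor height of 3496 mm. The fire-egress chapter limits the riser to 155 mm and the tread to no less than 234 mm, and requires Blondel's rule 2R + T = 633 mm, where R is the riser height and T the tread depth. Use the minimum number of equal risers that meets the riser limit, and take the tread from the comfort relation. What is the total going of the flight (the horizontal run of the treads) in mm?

⌈3496/155⌉ = 23 risers.
Riser R = 3496 / 23 = 152 mm, within the 155 mm limit.
Tread T = 633 − 2 × 152 = 329 mm (≥ 234 mm).
Treads = 23 − 1 = 22; going = 22 × 329 = 7238 mm.

7238 mm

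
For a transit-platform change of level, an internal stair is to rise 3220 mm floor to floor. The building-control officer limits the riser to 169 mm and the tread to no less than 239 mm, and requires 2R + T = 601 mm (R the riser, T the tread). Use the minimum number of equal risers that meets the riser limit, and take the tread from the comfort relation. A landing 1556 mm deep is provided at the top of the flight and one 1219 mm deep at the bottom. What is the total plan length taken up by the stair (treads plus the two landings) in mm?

8076 mm

At most 169 each: 3220/169 = 19.05, giving 20 risers.
Riser R = 3220 / 20 = 161 mm, within the 169 mm limit.
T = 601 − 2·161 = 279 mm, which satisfies the 239 mm minimum.
20 risers give 19 treads; going = 19 × 279 = 5301 mm.
Add landings: 5301 + 1556 + 1219 = 8076 mm.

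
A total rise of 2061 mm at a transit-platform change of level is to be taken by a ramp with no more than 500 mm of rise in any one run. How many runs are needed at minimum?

At most 500 each: 2061/500 = 4.12, giving 5 ramp runs.

5 runs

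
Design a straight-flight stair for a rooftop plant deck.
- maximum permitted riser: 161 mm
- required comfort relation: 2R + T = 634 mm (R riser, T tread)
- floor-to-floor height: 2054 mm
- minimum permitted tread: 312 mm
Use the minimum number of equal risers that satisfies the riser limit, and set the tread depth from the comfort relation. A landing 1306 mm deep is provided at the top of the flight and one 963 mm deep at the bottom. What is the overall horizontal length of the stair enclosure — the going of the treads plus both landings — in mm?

6085 mm

2054 / 161 = 12.76, so 13 risers are needed.
R = 2054 ÷ 13 = 158 mm.
Tread T = 634 − 2 × 158 = 318 mm (≥ 312 mm).
Going = (13 − 1) × 318 = 3816 mm.
Add landings: 3816 + 1306 + 963 = 6085 mm.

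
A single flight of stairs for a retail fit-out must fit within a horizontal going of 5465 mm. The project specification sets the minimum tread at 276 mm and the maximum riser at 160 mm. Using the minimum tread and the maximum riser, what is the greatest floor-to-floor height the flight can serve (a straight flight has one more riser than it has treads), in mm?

Treads that fit: ⌊5465 / 276⌋ = 19.
Risers = treads + 1 = 20.
Maximum height = 20 × 160 = 3200 mm.

3200 mm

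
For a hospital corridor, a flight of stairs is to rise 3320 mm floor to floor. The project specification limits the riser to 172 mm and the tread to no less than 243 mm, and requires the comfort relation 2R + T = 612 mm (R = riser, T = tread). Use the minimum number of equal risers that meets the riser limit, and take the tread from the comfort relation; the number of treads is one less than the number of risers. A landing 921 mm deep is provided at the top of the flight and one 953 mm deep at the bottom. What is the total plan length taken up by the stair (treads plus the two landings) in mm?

7194 mm

⌈3320/172⌉ = 20 risers.
R = 3320 ÷ 20 = 166 mm.
From 2R + T = 612: T = 612 − 332 = 280 mm.
Going = (20 − 1) × 280 = 5320 mm.
Enclosure = 5320 + 921 + 953 = 7194 mm.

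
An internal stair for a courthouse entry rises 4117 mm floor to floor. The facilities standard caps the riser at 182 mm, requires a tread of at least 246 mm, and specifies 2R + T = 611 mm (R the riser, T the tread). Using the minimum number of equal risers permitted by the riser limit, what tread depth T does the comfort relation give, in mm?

253 mm

At most 182 each: 4117/182 = 22.62, giving 23 risers.
Riser R = 4117 / 23 = 179 mm, within the 182 mm limit.
T = 611 − 2·179 = 253 mm, which satisfies the 246 mm minimum.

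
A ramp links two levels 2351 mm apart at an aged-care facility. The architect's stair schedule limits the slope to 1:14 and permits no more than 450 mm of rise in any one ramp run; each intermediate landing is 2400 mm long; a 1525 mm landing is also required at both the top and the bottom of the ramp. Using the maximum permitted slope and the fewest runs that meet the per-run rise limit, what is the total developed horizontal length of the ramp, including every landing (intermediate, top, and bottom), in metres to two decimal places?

2351 / 450 = 5.224 → round up to 6 ramp runs. That means 5 intermediate landings.
Horizontal run for 2351 mm of rise at 1:14 is 2351 × 14 = 32914 mm.
5 intermediate landings contribute 5 × 2400 = 12000 mm.
Top and bottom landings: 2 × 1525 = 3050 mm.
Total = 32914 + 12000 + 3050 = 47964 mm.
= 47.96 m.

47.96 m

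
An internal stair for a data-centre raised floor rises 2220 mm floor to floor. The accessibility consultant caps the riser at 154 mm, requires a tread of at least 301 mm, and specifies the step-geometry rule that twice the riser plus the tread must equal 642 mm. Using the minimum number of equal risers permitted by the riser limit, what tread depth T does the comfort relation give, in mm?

⌈2220/154⌉ = 15 risers.
Riser R = 2220 / 15 = 148 mm, within the 154 mm limit.
From 2R + T = 642: T = 642 − 296 = 346 mm.

346 mm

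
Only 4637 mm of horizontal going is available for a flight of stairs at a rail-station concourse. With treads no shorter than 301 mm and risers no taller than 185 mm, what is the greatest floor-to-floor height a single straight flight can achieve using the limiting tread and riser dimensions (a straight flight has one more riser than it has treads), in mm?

Treads that fit: ⌊4637 / 301⌋ = 15.
Risers = treads + 1 = 16.
Maximum height = 16 × 185 = 2960 mm.

2960 mm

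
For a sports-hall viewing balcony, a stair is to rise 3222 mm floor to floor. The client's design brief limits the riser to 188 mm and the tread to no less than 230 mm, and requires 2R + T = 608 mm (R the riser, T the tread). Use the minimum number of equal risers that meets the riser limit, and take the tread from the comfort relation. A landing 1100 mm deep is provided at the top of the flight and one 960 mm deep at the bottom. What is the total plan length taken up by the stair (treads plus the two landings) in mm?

⌈3222/188⌉ = 18 risers.
Each riser is 3222/18 = 179 mm (≤ 188 mm).
Tread T = 608 − 2 × 179 = 250 mm (≥ 230 mm).
Going = (18 − 1) × 250 = 4250 mm.
Add landings: 4250 + 1100 + 960 = 6310 mm.

6310 mm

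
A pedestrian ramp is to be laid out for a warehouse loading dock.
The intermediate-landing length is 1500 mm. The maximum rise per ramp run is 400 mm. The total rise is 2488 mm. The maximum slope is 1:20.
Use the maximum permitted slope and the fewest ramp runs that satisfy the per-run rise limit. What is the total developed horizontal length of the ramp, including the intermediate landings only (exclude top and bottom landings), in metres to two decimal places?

2488 / 400 = 6.22, so 7 ramp runs are needed. That means 6 intermediate landings.
Horizontal run for 2488 mm of rise at 1:20 is 2488 × 20 = 49760 mm.
Intermediate landings: 6 × 1500 = 9000 mm.
Total developed length = 49760 + 9000 = 58760 mm.
= 58.76 m.

58.76 m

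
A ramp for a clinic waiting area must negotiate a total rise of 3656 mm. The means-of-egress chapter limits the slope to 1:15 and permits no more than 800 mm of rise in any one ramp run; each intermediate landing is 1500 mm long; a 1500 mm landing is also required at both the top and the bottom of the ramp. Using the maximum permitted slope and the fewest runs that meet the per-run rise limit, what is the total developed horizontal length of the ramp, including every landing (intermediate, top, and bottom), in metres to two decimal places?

63.84 m

3656 / 800 = 4.570 → round up to 5 ramp runs. That means 4 intermediate landings.
Horizontal run for 3656 mm of rise at 1:15 is 3656 × 15 = 54840 mm.
4 intermediate landings contribute 4 × 1500 = 6000 mm.
Top and bottom landings: 2 × 1500 = 3000 mm.
Total = 54840 + 6000 + 3000 = 63840 mm.
= 63.84 m.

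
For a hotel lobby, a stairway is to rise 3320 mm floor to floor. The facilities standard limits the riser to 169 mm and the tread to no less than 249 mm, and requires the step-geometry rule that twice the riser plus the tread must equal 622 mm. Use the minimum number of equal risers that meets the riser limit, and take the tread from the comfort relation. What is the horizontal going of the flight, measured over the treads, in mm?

At most 169 each: 3320/169 = 19.64, giving 20 risers.
Riser R = 3320 / 20 = 166 mm, within the 169 mm limit.
T = 622 − 2·166 = 290 mm, which satisfies the 249 mm minimum.
20 risers give 19 treads; going = 19 × 290 = 5510 mm.

5510 mm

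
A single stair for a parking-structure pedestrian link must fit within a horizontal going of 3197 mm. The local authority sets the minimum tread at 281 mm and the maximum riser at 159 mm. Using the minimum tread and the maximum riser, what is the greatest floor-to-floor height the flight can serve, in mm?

1908 mm

3197 / 281 = 11.38, so 11 treads fit.
Risers = treads + 1 = 12.
Maximum height = 12 × 159 = 1908 mm.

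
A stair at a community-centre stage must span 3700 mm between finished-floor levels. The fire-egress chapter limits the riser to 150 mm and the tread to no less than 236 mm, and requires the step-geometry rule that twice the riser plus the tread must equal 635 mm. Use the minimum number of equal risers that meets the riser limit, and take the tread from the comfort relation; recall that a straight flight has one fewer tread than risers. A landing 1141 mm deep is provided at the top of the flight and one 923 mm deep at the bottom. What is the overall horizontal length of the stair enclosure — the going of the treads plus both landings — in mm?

10200 mm

⌈3700/150⌉ = 25 risers.
R = 3700 ÷ 25 = 148 mm.
From 2R + T = 635: T = 635 − 296 = 339 mm.
Treads = 25 − 1 = 24; going = 24 × 339 = 8136 mm.
Add landings: 8136 + 1141 + 923 = 10200 mm.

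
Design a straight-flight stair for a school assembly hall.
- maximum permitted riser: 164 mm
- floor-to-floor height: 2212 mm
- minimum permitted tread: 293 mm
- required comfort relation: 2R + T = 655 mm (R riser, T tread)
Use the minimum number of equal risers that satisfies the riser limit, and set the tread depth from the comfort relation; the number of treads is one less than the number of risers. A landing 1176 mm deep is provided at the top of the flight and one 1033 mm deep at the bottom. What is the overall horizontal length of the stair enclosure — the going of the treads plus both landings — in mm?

6616 mm

2212 / 164 = 13.49, so 14 risers are needed.
Each riser is 2212/14 = 158 mm (≤ 164 mm).
Tread T = 655 − 2 × 158 = 339 mm (≥ 293 mm).
14 risers give 13 treads; going = 13 × 339 = 4407 mm.
Enclosure = 4407 + 1176 + 1033 = 6616 mm.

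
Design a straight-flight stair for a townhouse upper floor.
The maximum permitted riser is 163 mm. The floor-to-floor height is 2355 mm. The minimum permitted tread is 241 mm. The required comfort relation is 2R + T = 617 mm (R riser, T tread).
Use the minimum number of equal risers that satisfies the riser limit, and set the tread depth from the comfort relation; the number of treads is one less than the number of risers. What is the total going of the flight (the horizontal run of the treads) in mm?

2355 / 163 = 14.448 → round up to 15 risers.
R = 2355 ÷ 15 = 157 mm.
Tread T = 617 − 2 × 157 = 303 mm (≥ 241 mm).
Going = (15 − 1) × 303 = 4242 mm.

4242 mm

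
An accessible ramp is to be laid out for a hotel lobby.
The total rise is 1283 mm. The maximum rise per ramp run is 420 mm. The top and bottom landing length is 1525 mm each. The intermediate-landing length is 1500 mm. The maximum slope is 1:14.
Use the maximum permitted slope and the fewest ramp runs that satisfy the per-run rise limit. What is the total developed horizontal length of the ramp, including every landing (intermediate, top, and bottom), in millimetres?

1283 / 420 = 3.05, so 4 ramp runs are needed. That means 3 intermediate landings.
Horizontal run for 1283 mm of rise at 1:14 is 1283 × 14 = 17962 mm.
Intermediate landings: 3 × 1500 = 4500 mm.
Top and bottom landings: 2 × 1525 = 3050 mm.
Total = 17962 + 4500 + 3050 = 25512 mm.

25512 mm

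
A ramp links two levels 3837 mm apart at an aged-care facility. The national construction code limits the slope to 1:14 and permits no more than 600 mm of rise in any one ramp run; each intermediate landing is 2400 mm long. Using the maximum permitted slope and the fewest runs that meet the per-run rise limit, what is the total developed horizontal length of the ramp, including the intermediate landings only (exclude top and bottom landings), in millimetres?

3837 / 600 = 6.395 → round up to 7 ramp runs. That means 6 intermediate landings.
Ramp run (horizontal) at 1:14: 3837 × 14 = 53718 mm.
6 intermediate landings contribute 6 × 2400 = 14400 mm.
Developed length = 53718 + 14400 = 68118 mm.

68118 mm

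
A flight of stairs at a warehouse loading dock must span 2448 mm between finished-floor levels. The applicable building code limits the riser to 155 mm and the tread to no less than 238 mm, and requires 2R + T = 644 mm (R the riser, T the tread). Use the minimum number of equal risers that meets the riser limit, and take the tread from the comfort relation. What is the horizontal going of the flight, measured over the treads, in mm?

5070 mm

2448 / 155 = 15.79, so 16 risers are needed.
Each riser is 2448/16 = 153 mm (≤ 155 mm).
T = 644 − 2·153 = 338 mm, which satisfies the 238 mm minimum.
Going = (16 − 1) × 338 = 5070 mm.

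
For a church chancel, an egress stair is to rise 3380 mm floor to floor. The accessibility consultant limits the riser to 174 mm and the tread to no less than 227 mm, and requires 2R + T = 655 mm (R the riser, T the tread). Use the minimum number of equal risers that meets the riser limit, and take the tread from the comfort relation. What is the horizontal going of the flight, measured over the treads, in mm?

⌈3380/174⌉ = 20 risers.
Each riser is 3380/20 = 169 mm (≤ 174 mm).
Tread T = 655 − 2 × 169 = 317 mm (≥ 227 mm).
Treads = 20 − 1 = 19; going = 19 × 317 = 6023 mm.

6023 mm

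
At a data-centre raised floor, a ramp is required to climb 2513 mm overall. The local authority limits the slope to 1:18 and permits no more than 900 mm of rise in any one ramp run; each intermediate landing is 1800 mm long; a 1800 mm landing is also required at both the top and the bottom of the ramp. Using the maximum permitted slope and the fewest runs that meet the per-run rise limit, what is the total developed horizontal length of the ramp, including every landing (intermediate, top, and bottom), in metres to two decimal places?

At most 900 each: 2513/900 = 2.79, giving 3 ramp runs. That means 2 intermediate landings.
Ramp run (horizontal) at 1:18: 2513 × 18 = 45234 mm.
2 intermediate landings contribute 2 × 1800 = 3600 mm.
Top and bottom landings: 2 × 1800 = 3600 mm.
Total = 45234 + 3600 + 3600 = 52434 mm.
= 52.43 m.

52.43 m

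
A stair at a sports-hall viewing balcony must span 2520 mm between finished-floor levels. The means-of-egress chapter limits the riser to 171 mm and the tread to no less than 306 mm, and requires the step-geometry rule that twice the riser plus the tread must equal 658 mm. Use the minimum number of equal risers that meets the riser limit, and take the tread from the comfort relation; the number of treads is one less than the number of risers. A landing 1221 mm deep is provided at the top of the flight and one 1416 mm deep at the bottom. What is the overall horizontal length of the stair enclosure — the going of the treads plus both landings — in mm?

2520 / 171 = 14.737 → round up to 15 risers.
Each riser is 2520/15 = 168 mm (≤ 171 mm).
From 2R + T = 658: T = 658 − 336 = 322 mm.
Treads = 15 − 1 = 14; going = 14 × 322 = 4508 mm.
Enclosure = 4508 + 1221 + 1416 = 7145 mm.

7145 mm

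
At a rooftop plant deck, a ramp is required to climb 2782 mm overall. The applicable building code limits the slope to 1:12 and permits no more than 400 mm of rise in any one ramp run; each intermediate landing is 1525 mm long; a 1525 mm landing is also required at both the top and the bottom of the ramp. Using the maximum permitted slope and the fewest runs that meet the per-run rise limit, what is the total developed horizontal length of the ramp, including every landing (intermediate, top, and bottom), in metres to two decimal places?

At most 400 each: 2782/400 = 6.96, giving 7 ramp runs. That means 6 intermediate landings.
Horizontal run for 2782 mm of rise at 1:12 is 2782 × 12 = 33384 mm.
6 intermediate landings contribute 6 × 1525 = 9150 mm.
Top and bottom landings: 2 × 1525 = 3050 mm.
Total = 33384 + 9150 + 3050 = 45584 mm.
= 45.58 m.

45.58 m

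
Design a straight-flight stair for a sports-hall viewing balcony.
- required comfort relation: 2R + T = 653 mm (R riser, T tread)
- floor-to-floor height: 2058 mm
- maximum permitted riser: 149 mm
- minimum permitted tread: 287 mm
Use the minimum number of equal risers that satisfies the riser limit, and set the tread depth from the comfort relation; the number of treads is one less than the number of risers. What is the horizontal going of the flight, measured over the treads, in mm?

4667 mm

At most 149 each: 2058/149 = 13.81, giving 14 risers.
Riser R = 2058 / 14 = 147 mm, within the 149 mm limit.
Tread T = 653 − 2 × 147 = 359 mm (≥ 287 mm).
Going = (14 − 1) × 359 = 4667 mm.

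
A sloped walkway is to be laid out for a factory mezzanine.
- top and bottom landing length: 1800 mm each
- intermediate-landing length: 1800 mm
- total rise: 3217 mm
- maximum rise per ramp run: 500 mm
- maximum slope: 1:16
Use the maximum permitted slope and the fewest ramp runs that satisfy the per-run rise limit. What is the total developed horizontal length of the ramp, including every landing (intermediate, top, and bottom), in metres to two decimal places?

65.87 m

3217 / 500 = 6.43, so 7 ramp runs are needed. That means 6 intermediate landings.
Horizontal run for 3217 mm of rise at 1:16 is 3217 × 16 = 51472 mm.
Intermediate landings: 6 × 1800 = 10800 mm.
Top and bottom landings: 2 × 1800 = 3600 mm.
Total = 51472 + 10800 + 3600 = 65872 mm.
= 65.87 m.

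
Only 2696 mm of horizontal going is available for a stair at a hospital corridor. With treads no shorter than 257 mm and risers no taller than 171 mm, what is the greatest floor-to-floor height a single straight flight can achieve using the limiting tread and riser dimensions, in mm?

Treads that fit: ⌊2696 / 257⌋ = 10.
Risers = treads + 1 = 11.
Maximum height = 11 × 171 = 1881 mm.

1881 mm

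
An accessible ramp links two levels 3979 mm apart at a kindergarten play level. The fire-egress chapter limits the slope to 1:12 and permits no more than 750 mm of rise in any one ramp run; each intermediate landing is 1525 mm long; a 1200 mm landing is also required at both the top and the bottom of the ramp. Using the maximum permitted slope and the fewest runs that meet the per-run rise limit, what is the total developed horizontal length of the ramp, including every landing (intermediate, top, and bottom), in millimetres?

57773 mm

⌈3979/750⌉ = 6 ramp runs. That means 5 intermediate landings.
Horizontal run for 3979 mm of rise at 1:12 is 3979 × 12 = 47748 mm.
5 intermediate landings contribute 5 × 1525 = 7625 mm.
Top and bottom landings: 2 × 1200 = 2400 mm.
Total = 47748 + 7625 + 2400 = 57773 mm.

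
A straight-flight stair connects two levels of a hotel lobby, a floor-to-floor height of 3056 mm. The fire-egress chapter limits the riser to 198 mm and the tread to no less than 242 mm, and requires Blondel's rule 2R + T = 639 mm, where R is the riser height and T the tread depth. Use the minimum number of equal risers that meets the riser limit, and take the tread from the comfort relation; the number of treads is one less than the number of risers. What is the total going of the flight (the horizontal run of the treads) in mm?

3056 / 198 = 15.434 → round up to 16 risers.
R = 3056 ÷ 16 = 191 mm.
From 2R + T = 639: T = 639 − 382 = 257 mm.
16 risers give 15 treads; going = 15 × 257 = 3855 mm.

3855 mm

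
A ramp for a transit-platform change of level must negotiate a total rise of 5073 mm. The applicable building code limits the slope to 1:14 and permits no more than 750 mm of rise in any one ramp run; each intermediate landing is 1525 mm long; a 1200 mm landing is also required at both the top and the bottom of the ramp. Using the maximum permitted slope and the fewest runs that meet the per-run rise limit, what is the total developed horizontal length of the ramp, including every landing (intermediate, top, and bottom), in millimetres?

82572 mm

5073 / 750 = 6.764 → round up to 7 ramp runs. That means 6 intermediate landings.
Ramp run (horizontal) at 1:14: 5073 × 14 = 71022 mm.
6 intermediate landings contribute 6 × 1525 = 9150 mm.
Top and bottom landings: 2 × 1200 = 2400 mm.
Total = 71022 + 9150 + 2400 = 82572 mm.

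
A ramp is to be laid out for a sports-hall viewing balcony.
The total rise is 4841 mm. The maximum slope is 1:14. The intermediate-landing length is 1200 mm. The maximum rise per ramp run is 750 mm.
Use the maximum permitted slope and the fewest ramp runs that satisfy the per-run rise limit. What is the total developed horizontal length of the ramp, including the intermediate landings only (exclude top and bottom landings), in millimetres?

74974 mm

At most 750 each: 4841/750 = 6.45, giving 7 ramp runs. That means 6 intermediate landings.
Ramp run (horizontal) at 1:14: 4841 × 14 = 67774 mm.
Intermediate landings: 6 × 1200 = 7200 mm.
Total developed length = 67774 + 7200 = 74974 mm.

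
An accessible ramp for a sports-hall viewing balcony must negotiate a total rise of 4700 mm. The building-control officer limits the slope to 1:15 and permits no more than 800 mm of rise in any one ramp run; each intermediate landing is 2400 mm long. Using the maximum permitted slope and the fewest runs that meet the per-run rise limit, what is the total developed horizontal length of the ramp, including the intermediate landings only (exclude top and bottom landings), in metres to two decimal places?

⌈4700/800⌉ = 6 ramp runs. That means 5 intermediate landings.
Horizontal run for 4700 mm of rise at 1:15 is 4700 × 15 = 70500 mm.
5 intermediate landings contribute 5 × 2400 = 12000 mm.
Developed length = 70500 + 12000 = 82500 mm.
= 82.50 m.

82.50 m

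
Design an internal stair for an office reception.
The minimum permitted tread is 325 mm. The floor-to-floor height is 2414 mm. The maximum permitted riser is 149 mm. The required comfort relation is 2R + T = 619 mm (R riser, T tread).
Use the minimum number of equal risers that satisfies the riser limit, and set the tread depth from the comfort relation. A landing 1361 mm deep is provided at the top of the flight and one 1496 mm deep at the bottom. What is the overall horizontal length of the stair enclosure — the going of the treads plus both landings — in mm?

8217 mm

At most 149 each: 2414/149 = 16.20, giving 17 risers.
Riser R = 2414 / 17 = 142 mm, within the 149 mm limit.
Tread T = 619 − 2 × 142 = 335 mm (≥ 325 mm).
17 risers give 16 treads; going = 16 × 335 = 5360 mm.
Enclosure = 5360 + 1361 + 1496 = 8217 mm.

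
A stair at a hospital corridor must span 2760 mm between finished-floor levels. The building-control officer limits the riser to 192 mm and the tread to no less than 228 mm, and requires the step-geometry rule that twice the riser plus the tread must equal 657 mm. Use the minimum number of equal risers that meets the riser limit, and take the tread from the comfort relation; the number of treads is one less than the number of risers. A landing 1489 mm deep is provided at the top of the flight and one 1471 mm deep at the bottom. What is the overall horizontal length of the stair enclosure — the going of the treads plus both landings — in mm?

7006 mm

2760 / 192 = 14.38, so 15 risers are needed.
Riser R = 2760 / 15 = 184 mm, within the 192 mm limit.
From 2R + T = 657: T = 657 − 368 = 289 mm.
Going = (15 − 1) × 289 = 4046 mm.
Add landings: 4046 + 1489 + 1471 = 7006 mm.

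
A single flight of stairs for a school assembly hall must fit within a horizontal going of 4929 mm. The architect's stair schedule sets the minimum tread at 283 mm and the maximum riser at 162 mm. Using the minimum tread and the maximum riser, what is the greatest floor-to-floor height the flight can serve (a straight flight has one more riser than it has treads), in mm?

2916 mm

4929 / 283 = 17.42, so 17 treads fit.
Risers = treads + 1 = 18.
Maximum height = 18 × 162 = 2916 mm.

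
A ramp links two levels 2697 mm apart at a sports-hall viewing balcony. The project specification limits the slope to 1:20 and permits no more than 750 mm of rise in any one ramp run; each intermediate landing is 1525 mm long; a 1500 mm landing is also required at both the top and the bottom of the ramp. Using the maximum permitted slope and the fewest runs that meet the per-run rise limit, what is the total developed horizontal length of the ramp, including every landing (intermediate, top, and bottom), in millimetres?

61515 mm

2697 / 750 = 3.596 → round up to 4 ramp runs. That means 3 intermediate landings.
Ramp run (horizontal) at 1:20: 2697 × 20 = 53940 mm.
Intermediate landings: 3 × 1525 = 4575 mm.
Top and bottom landings: 2 × 1500 = 3000 mm.
Total = 53940 + 4575 + 3000 = 61515 mm.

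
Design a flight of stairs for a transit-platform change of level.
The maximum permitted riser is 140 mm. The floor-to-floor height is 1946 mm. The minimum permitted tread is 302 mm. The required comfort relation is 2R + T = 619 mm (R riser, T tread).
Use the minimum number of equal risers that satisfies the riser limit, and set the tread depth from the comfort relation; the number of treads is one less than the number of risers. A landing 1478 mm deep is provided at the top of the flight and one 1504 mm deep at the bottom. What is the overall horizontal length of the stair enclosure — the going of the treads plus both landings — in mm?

1946 / 140 = 13.90, so 14 risers are needed.
Riser R = 1946 / 14 = 139 mm, within the 140 mm limit.
From 2R + T = 619: T = 619 − 278 = 341 mm.
Treads = 14 − 1 = 13; going = 13 × 341 = 4433 mm.
Enclosure = 4433 + 1478 + 1504 = 7415 mm.

7415 mm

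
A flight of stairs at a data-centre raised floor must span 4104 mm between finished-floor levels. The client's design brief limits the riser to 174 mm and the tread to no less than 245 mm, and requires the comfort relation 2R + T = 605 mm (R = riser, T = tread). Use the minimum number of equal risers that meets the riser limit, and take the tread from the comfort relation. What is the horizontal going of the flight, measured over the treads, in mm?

4104 / 174 = 23.59, so 24 risers are needed.
R = 4104 ÷ 24 = 171 mm.
From 2R + T = 605: T = 605 − 342 = 263 mm.
24 risers give 23 treads; going = 23 × 263 = 6049 mm.

6049 mm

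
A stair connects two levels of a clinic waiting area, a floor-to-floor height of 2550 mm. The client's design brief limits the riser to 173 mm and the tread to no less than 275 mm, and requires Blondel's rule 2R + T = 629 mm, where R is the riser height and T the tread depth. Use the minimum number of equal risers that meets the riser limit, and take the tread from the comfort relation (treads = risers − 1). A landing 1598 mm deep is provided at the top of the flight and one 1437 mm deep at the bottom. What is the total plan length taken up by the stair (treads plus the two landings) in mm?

⌈2550/173⌉ = 15 risers.
Each riser is 2550/15 = 170 mm (≤ 173 mm).
Tread T = 629 − 2 × 170 = 289 mm (≥ 275 mm).
Treads = 15 − 1 = 14; going = 14 × 289 = 4046 mm.
Enclosure = 4046 + 1598 + 1437 = 7081 mm.

7081 mm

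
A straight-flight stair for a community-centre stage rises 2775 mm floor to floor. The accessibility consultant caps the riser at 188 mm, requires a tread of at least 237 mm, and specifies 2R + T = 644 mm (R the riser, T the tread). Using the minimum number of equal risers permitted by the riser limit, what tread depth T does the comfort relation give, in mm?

274 mm

2775 / 188 = 14.76, so 15 risers are needed.
Each riser is 2775/15 = 185 mm (≤ 188 mm).
From 2R + T = 644: T = 644 − 370 = 274 mm.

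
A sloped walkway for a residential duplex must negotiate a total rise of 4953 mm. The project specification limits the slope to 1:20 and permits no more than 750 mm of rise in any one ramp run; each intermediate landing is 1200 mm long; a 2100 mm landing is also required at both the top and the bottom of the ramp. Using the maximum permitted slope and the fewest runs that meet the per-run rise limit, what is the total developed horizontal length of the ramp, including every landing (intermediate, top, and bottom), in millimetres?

4953 / 750 = 6.60, so 7 ramp runs are needed. That means 6 intermediate landings.
Horizontal run for 4953 mm of rise at 1:20 is 4953 × 20 = 99060 mm.
6 intermediate landings contribute 6 × 1200 = 7200 mm.
Top and bottom landings: 2 × 2100 = 4200 mm.
Total = 99060 + 7200 + 4200 = 110460 mm.

110460 mm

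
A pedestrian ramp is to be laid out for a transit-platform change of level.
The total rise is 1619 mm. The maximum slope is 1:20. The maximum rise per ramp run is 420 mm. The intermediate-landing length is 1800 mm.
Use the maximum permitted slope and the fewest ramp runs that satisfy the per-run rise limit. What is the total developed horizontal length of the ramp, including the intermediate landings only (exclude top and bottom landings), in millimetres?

37780 mm

1619 / 420 = 3.855 → round up to 4 ramp runs. That means 3 intermediate landings.
Horizontal run for 1619 mm of rise at 1:20 is 1619 × 20 = 32380 mm.
Intermediate landings: 3 × 1800 = 5400 mm.
Developed length = 32380 + 5400 = 37780 mm.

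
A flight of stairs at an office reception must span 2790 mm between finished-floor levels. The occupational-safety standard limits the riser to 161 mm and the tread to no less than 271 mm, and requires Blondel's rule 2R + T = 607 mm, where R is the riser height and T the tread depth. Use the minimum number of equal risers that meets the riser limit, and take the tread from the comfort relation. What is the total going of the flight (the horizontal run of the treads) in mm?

At most 161 each: 2790/161 = 17.33, giving 18 risers.
R = 2790 ÷ 18 = 155 mm.
Tread T = 607 − 2 × 155 = 297 mm (≥ 271 mm).
18 risers give 17 treads; going = 17 × 297 = 5049 mm.

5049 mm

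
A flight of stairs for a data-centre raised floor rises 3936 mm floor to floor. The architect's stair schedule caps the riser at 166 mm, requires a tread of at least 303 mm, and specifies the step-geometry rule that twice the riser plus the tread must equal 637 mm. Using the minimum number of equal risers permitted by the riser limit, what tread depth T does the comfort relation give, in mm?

309 mm

3936 / 166 = 23.711 → round up to 24 risers.
Riser R = 3936 / 24 = 164 mm, within the 166 mm limit.
T = 637 − 2·164 = 309 mm, which satisfies the 303 mm minimum.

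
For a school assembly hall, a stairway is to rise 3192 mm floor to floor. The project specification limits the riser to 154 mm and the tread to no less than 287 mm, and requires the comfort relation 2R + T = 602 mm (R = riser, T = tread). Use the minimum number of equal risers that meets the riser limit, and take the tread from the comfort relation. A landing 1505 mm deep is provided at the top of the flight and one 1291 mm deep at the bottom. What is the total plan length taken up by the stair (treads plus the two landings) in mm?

8756 mm

3192 / 154 = 20.727 → round up to 21 risers.
R = 3192 ÷ 21 = 152 mm.
From 2R + T = 602: T = 602 − 304 = 298 mm.
Going = (21 − 1) × 298 = 5960 mm.
Add landings: 5960 + 1505 + 1291 = 8756 mm.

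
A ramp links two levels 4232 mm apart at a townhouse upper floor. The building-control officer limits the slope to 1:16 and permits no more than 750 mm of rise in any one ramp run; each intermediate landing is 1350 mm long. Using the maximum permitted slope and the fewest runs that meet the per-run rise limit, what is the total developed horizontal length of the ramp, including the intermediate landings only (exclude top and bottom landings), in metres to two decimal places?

74.46 m

4232 / 750 = 5.643 → round up to 6 ramp runs. That means 5 intermediate landings.
Ramp run (horizontal) at 1:16: 4232 × 16 = 67712 mm.
Intermediate landings: 5 × 1350 = 6750 mm.
Developed length = 67712 + 6750 = 74462 mm.
= 74.46 m.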